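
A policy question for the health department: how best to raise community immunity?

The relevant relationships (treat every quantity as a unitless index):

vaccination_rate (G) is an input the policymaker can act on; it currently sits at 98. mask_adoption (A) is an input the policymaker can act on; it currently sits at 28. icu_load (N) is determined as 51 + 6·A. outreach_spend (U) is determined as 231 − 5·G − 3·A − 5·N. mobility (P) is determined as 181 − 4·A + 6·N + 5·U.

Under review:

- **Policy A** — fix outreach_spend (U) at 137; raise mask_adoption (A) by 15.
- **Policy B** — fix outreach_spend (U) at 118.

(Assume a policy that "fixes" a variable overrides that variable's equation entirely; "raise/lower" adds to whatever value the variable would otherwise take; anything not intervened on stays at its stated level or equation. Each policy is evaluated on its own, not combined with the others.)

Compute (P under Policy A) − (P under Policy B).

Policy A (U := 137, A + 15):
  G = 98
  A = 28 + 15 = 43
  N = 51 + 6·43 = 309
  U = 137
  P = 181 − 4·43 + 6·309 + 5·137 = 2548
Policy B (U := 118):
  G = 98
  A = 28
  N = 51 + 6·28 = 219
  U = 118
  P = 181 − 4·28 + 6·219 + 5·118 = 1973
P: 2548 − 1973 = 575

575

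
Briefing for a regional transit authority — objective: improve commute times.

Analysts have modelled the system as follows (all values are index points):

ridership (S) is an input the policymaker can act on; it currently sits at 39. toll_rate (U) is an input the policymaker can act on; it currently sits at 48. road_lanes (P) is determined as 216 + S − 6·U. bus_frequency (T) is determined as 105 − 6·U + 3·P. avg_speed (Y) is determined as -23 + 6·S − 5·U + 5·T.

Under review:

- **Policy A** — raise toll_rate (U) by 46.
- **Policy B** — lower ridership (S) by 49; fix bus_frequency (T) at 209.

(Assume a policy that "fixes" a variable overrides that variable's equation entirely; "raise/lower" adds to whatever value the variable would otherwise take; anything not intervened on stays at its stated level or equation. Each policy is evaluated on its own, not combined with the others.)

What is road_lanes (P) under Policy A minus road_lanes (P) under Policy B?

Policy A (U + 46):
  S = 39
  U = 48 + 46 = 94
  P = 216 + 39 − 6·94 = -309
Policy B (S − 49, T := 209):
  S = 39 − 49 = -10
  U = 48
  P = 216 + (-10) − 6·48 = -82
P: -309 − (-82) = -227

-227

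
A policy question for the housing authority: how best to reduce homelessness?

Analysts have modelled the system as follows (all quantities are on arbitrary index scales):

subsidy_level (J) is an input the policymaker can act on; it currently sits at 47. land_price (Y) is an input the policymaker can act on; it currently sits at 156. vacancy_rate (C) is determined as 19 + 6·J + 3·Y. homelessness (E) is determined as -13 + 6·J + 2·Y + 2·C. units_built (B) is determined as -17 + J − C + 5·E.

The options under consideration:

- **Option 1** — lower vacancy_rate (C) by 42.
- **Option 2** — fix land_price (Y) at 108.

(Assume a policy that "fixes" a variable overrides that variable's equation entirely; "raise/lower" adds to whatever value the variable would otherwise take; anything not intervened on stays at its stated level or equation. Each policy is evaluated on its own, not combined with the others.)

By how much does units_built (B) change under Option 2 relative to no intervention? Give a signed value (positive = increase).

-1776

Baseline:
  J = 47
  Y = 156
  C = 19 + 6·47 + 3·156 = 769
  E = -13 + 6·47 + 2·156 + 2·769 = 2119
  B = -17 + 47 − 769 + 5·2119 = 9856
Option 2 (Y := 108):
  J = 47
  Y = 108
  C = 19 + 6·47 + 3·108 = 625
  E = -13 + 6·47 + 2·108 + 2·625 = 1735
  B = -17 + 47 − 625 + 5·1735 = 8080
Change in B: 8080 − 9856 = -1776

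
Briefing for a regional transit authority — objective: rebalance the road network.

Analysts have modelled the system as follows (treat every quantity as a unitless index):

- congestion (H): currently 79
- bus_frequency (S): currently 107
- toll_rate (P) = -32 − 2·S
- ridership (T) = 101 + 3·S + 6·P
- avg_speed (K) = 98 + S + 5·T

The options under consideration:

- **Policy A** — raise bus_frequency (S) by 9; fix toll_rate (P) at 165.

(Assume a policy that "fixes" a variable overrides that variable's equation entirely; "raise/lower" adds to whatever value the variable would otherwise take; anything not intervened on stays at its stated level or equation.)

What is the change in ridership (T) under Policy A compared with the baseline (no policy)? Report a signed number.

Baseline:
  S = 107
  P = -32 − 2·107 = -246
  T = 101 + 3·107 + 6·(-246) = -1054
Policy A (S + 9, P := 165):
  S = 107 + 9 = 116
  P = 165
  T = 101 + 3·116 + 6·165 = 1439
Change in T: 1439 − (-1054) = 2493

2493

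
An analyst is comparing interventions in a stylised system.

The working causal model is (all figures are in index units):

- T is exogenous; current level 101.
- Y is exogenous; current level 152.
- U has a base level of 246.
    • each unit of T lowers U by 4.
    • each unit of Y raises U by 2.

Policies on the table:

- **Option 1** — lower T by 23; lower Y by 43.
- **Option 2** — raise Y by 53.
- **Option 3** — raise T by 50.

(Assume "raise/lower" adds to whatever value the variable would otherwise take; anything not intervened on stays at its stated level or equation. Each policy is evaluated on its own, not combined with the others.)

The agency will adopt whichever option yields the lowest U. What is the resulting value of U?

-54

Option 1 (T − 23, Y − 43):
  T = 101 − 23 = 78
  Y = 152 − 43 = 109
  U = 246 − 4·78 + 2·109 = 152
Option 2 (Y + 53):
  T = 101
  Y = 152 + 53 = 205
  U = 246 − 4·101 + 2·205 = 252
Option 3 (T + 50):
  T = 101 + 50 = 151
  Y = 152
  U = 246 − 4·151 + 2·152 = -54
Comparing — Option 1: U=152, Option 2: U=252, Option 3: U=-54. Lowest is -54 (Option 3).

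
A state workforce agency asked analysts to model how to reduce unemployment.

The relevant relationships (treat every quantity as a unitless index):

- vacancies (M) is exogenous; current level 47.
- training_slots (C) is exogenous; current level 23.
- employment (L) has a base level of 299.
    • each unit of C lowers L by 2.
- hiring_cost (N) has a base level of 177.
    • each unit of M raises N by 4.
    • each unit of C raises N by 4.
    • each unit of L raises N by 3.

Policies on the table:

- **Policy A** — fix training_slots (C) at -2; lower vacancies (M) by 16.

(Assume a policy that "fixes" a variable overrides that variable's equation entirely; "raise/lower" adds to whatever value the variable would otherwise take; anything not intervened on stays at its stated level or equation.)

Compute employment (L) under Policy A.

Policy A (C := -2, M − 16):
  C = -2
  L = 299 − 2·(-2) = 303

303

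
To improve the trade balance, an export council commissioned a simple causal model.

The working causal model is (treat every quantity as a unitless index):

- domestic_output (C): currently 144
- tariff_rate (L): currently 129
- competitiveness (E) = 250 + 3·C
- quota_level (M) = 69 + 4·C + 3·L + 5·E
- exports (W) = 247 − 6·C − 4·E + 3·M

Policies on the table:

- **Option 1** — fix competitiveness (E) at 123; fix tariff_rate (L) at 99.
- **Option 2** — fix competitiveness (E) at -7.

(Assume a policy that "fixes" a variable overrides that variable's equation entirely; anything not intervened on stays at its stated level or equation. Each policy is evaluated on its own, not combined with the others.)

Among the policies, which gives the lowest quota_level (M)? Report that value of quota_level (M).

Option 1 (E := 123, L := 99):
  C = 144
  L = 99
  E = 123
  M = 69 + 4·144 + 3·99 + 5·123 = 1557
Option 2 (E := -7):
  C = 144
  L = 129
  E = -7
  M = 69 + 4·144 + 3·129 + 5·(-7) = 997
Comparing — Option 1: M=1557, Option 2: M=997. Lowest is 997 (Option 2).

997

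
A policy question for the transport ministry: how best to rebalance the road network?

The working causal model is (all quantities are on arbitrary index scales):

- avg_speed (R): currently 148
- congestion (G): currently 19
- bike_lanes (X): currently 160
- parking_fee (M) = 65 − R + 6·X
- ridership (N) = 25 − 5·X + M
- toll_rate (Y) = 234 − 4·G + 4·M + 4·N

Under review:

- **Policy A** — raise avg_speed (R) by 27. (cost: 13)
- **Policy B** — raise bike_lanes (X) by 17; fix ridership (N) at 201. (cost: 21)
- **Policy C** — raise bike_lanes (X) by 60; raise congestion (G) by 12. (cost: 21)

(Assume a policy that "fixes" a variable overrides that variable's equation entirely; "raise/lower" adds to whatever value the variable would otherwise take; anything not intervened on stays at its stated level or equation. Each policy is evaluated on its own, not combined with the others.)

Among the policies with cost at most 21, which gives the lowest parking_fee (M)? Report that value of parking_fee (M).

850

Policy A (R + 27):
  R = 148 + 27 = 175
  X = 160
  M = 65 − 175 + 6·160 = 850
Policy B (X + 17, N := 201):
  R = 148
  X = 160 + 17 = 177
  M = 65 − 148 + 6·177 = 979
Policy C (X + 60, G + 12):
  R = 148
  X = 160 + 60 = 220
  M = 65 − 148 + 6·220 = 1237
Comparing — Policy A: M=850, Policy B: M=979, Policy C: M=1237. Lowest is 850 (Policy A).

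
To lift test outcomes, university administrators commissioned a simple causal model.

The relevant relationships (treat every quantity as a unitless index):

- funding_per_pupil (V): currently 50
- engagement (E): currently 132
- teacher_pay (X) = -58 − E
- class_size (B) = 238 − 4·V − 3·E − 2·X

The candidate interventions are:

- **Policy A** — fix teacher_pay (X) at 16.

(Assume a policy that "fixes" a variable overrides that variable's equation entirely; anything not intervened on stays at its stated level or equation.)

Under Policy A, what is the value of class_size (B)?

-390

Policy A (X := 16):
  V = 50
  E = 132
  X = 16
  B = 238 − 4·50 − 3·132 − 2·16 = -390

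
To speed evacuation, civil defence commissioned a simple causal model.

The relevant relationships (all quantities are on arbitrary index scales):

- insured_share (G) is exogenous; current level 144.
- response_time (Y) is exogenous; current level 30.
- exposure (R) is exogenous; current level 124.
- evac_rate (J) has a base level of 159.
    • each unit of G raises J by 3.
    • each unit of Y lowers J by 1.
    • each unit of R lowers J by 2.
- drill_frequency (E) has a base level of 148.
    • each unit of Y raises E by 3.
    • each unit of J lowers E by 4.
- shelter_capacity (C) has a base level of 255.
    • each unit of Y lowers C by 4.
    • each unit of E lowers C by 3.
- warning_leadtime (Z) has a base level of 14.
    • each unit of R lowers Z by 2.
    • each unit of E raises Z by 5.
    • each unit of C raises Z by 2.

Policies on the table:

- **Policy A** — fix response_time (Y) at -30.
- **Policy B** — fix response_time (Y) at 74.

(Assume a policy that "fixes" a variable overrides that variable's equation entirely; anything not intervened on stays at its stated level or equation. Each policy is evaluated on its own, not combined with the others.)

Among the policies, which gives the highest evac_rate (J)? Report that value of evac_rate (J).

373

Policy A (Y := -30):
  G = 144
  Y = -30
  R = 124
  J = 159 + 3·144 − (-30) − 2·124 = 373
Policy B (Y := 74):
  G = 144
  Y = 74
  R = 124
  J = 159 + 3·144 − 74 − 2·124 = 269
Comparing — Policy A: J=373, Policy B: J=269. Highest is 373 (Policy A).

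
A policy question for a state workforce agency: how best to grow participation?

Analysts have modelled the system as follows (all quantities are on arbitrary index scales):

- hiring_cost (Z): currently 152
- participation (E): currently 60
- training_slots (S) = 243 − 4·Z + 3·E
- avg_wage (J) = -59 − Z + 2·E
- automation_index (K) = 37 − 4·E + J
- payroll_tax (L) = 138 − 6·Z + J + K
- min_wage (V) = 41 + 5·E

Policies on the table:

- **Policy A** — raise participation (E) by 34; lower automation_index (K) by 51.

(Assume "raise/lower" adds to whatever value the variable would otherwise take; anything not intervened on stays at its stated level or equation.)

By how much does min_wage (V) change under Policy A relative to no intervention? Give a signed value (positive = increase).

Baseline:
  E = 60
  V = 41 + 5·60 = 341
Policy A (E + 34, K − 51):
  E = 60 + 34 = 94
  V = 41 + 5·94 = 511
Change in V: 511 − 341 = 170

170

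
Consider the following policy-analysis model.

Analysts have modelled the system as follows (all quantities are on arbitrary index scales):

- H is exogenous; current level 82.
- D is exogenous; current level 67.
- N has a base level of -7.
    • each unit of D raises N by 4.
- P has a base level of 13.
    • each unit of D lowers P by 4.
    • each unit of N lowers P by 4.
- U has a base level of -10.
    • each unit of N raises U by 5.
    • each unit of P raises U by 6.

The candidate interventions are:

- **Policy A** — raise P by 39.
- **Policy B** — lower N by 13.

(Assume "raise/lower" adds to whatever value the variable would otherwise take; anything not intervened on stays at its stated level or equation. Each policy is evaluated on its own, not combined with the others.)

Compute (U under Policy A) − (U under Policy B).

-13

Policy A (P + 39):
  D = 67
  N = -7 + 4·67 = 261
  P = 13 − 4·67 − 4·261 (+39 from intervention) = -1260
  U = -10 + 5·261 + 6·(-1260) = -6265
Policy B (N − 13):
  D = 67
  N = -7 + 4·67 (−13 from intervention) = 248
  P = 13 − 4·67 − 4·248 = -1247
  U = -10 + 5·248 + 6·(-1247) = -6252
U: -6265 − (-6252) = -13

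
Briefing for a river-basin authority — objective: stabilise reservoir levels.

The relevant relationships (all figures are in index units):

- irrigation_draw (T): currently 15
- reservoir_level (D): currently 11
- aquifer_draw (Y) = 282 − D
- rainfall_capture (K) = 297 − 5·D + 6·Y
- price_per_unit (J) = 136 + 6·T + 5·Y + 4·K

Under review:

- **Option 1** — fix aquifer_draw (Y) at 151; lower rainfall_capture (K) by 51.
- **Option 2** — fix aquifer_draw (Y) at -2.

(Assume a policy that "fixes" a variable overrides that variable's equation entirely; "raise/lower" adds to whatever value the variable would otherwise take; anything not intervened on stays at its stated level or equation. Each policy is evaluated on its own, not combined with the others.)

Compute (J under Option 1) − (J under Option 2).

Option 1 (Y := 151, K − 51):
  T = 15
  D = 11
  Y = 151
  K = 297 − 5·11 + 6·151 (−51 from intervention) = 1097
  J = 136 + 6·15 + 5·151 + 4·1097 = 5369
Option 2 (Y := -2):
  T = 15
  D = 11
  Y = -2
  K = 297 − 5·11 + 6·(-2) = 230
  J = 136 + 6·15 + 5·(-2) + 4·230 = 1136
J: 5369 − 1136 = 4233

4233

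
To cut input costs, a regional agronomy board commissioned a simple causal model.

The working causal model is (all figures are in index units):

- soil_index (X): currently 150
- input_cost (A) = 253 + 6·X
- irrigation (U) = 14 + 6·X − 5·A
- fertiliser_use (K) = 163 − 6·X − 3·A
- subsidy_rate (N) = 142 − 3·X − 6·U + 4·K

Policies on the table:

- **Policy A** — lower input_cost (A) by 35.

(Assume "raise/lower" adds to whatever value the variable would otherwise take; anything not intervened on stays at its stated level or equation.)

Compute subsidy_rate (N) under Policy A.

Policy A (A − 35):
  X = 150
  A = 253 + 6·150 (−35 from intervention) = 1118
  U = 14 + 6·150 − 5·1118 = -4676
  K = 163 − 6·150 − 3·1118 = -4091
  N = 142 − 3·150 − 6·(-4676) + 4·(-4091) = 11384

11384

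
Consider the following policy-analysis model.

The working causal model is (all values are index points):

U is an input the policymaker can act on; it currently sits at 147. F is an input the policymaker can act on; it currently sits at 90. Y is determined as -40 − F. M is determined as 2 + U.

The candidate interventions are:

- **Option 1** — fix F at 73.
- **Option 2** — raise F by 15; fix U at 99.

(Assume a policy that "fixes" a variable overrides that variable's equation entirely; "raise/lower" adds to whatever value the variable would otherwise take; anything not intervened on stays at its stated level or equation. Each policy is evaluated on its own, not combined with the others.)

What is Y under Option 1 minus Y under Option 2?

Option 1 (F := 73):
  F = 73
  Y = -40 − 73 = -113
Option 2 (F + 15, U := 99):
  F = 90 + 15 = 105
  Y = -40 − 105 = -145
Y: -113 − (-145) = 32

32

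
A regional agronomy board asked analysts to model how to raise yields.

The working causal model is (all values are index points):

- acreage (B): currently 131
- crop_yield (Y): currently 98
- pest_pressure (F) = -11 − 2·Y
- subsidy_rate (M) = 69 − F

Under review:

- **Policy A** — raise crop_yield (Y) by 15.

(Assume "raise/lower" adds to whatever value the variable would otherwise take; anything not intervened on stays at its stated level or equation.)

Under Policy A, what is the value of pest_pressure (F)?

Policy A (Y + 15):
  Y = 98 + 15 = 113
  F = -11 − 2·113 = -237

-237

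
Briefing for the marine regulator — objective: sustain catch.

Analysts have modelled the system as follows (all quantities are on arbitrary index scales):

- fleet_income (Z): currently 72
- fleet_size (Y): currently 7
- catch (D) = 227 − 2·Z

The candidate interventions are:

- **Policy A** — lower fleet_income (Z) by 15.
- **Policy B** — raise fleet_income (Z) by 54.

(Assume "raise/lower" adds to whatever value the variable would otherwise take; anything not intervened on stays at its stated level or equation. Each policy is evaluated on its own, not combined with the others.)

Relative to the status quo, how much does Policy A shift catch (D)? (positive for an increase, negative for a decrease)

30

Baseline:
  Z = 72
  D = 227 − 2·72 = 83
Policy A (Z − 15):
  Z = 72 − 15 = 57
  D = 227 − 2·57 = 113
Change in D: 113 − 83 = 30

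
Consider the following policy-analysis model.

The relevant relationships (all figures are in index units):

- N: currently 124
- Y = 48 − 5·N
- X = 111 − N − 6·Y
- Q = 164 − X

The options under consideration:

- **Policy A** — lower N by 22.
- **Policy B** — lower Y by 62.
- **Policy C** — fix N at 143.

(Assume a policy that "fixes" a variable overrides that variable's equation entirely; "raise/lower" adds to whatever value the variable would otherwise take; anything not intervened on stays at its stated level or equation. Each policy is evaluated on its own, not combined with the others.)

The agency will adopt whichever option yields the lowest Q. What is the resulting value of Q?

-3806

Policy A (N − 22):
  N = 124 − 22 = 102
  Y = 48 − 5·102 = -462
  X = 111 − 102 − 6·(-462) = 2781
  Q = 164 − 2781 = -2617
Policy B (Y − 62):
  N = 124
  Y = 48 − 5·124 (−62 from intervention) = -634
  X = 111 − 124 − 6·(-634) = 3791
  Q = 164 − 3791 = -3627
Policy C (N := 143):
  N = 143
  Y = 48 − 5·143 = -667
  X = 111 − 143 − 6·(-667) = 3970
  Q = 164 − 3970 = -3806
Comparing — Policy A: Q=-2617, Policy B: Q=-3627, Policy C: Q=-3806. Lowest is -3806 (Policy C).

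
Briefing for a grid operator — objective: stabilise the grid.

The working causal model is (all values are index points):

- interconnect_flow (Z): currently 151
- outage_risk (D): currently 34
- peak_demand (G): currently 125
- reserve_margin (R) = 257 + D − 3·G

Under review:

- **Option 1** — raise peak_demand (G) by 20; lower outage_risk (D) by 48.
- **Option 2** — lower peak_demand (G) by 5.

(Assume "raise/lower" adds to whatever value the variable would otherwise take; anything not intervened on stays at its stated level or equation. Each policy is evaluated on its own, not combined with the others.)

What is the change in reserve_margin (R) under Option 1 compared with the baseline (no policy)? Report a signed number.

-108

Baseline:
  D = 34
  G = 125
  R = 257 + 34 − 3·125 = -84
Option 1 (G + 20, D − 48):
  D = 34 − 48 = -14
  G = 125 + 20 = 145
  R = 257 + (-14) − 3·145 = -192
Change in R: -192 − (-84) = -108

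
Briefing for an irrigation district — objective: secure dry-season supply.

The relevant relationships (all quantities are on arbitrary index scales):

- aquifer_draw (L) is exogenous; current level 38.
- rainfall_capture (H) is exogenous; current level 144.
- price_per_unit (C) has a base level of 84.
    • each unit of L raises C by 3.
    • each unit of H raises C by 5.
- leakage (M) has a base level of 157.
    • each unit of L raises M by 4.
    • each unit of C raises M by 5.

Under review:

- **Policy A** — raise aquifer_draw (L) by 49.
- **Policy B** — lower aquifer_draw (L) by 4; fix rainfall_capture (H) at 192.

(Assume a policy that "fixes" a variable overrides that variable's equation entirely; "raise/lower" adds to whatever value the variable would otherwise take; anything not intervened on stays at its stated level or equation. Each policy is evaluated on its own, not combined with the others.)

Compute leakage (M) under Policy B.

Policy B (L − 4, H := 192):
  L = 38 − 4 = 34
  H = 192
  C = 84 + 3·34 + 5·192 = 1146
  M = 157 + 4·34 + 5·1146 = 6023

6023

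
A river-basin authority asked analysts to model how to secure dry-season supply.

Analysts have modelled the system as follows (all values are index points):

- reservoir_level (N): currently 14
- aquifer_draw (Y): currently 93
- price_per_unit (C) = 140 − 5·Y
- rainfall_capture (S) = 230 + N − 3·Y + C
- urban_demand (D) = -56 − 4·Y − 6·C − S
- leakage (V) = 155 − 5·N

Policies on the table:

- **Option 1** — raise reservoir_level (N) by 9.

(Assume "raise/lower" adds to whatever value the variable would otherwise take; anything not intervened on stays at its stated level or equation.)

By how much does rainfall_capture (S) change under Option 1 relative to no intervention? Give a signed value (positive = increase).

Baseline:
  N = 14
  Y = 93
  C = 140 − 5·93 = -325
  S = 230 + 14 − 3·93 + (-325) = -360
Option 1 (N + 9):
  N = 14 + 9 = 23
  Y = 93
  C = 140 − 5·93 = -325
  S = 230 + 23 − 3·93 + (-325) = -351
Change in S: -351 − (-360) = 9

9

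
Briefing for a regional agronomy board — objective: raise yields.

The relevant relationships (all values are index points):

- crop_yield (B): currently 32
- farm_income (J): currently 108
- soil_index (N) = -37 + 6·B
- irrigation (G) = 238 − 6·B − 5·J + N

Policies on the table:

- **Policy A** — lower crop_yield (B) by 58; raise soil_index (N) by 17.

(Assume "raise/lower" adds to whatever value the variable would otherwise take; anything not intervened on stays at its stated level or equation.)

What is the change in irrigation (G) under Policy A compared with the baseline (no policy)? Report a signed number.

Baseline:
  B = 32
  J = 108
  N = -37 + 6·32 = 155
  G = 238 − 6·32 − 5·108 + 155 = -339
Policy A (B − 58, N + 17):
  B = 32 − 58 = -26
  J = 108
  N = -37 + 6·(-26) (+17 from intervention) = -176
  G = 238 − 6·(-26) − 5·108 + (-176) = -322
Change in G: -322 − (-339) = 17

17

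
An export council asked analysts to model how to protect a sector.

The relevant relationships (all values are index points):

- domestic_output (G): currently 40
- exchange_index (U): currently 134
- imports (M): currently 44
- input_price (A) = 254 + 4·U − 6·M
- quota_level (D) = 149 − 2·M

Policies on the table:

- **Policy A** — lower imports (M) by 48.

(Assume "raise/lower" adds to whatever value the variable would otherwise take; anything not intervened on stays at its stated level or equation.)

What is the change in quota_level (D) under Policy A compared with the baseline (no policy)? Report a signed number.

Baseline:
  M = 44
  D = 149 − 2·44 = 61
Policy A (M − 48):
  M = 44 − 48 = -4
  D = 149 − 2·(-4) = 157
Change in D: 157 − 61 = 96

96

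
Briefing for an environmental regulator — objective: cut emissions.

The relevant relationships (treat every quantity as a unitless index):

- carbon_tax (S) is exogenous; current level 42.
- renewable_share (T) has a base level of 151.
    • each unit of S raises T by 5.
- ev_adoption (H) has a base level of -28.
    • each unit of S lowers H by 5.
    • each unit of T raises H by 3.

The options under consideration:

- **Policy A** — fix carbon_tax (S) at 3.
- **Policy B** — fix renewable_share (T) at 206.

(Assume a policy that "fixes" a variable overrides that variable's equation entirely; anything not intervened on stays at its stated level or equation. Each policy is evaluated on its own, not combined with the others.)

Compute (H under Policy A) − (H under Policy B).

75

Policy A (S := 3):
  S = 3
  T = 151 + 5·3 = 166
  H = -28 − 5·3 + 3·166 = 455
Policy B (T := 206):
  S = 42
  T = 206
  H = -28 − 5·42 + 3·206 = 380
H: 455 − 380 = 75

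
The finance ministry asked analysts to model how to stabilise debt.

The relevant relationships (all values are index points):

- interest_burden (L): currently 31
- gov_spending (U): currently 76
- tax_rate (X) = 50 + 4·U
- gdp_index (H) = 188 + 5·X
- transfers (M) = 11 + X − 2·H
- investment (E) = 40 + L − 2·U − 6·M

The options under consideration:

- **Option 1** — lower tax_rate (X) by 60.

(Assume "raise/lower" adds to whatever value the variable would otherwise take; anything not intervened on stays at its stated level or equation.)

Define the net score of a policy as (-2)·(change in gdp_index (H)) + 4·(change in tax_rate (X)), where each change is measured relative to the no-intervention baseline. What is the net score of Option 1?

360

Baseline:
  U = 76
  X = 50 + 4·76 = 354
  H = 188 + 5·354 = 1958
Option 1 (X − 60):
  U = 76
  X = 50 + 4·76 (−60 from intervention) = 294
  H = 188 + 5·294 = 1658
ΔH = 1658 − 1958 = -300; ΔX = 294 − 354 = -60
Score = (-2)·(-300) + 4·(-60) = 360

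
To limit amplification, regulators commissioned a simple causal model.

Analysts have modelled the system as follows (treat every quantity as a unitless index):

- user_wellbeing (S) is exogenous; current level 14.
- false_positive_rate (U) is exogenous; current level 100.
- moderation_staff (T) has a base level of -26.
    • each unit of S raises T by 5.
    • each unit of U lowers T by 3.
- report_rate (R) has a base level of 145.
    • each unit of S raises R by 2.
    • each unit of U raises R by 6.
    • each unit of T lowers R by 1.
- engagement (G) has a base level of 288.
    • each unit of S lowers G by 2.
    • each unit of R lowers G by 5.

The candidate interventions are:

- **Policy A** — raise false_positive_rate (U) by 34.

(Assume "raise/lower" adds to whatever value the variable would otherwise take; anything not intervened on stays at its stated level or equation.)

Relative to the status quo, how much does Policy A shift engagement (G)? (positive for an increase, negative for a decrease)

-1530

Baseline:
  S = 14
  U = 100
  T = -26 + 5·14 − 3·100 = -256
  R = 145 + 2·14 + 6·100 − (-256) = 1029
  G = 288 − 2·14 − 5·1029 = -4885
Policy A (U + 34):
  S = 14
  U = 100 + 34 = 134
  T = -26 + 5·14 − 3·134 = -358
  R = 145 + 2·14 + 6·134 − (-358) = 1335
  G = 288 − 2·14 − 5·1335 = -6415
Change in G: -6415 − (-4885) = -1530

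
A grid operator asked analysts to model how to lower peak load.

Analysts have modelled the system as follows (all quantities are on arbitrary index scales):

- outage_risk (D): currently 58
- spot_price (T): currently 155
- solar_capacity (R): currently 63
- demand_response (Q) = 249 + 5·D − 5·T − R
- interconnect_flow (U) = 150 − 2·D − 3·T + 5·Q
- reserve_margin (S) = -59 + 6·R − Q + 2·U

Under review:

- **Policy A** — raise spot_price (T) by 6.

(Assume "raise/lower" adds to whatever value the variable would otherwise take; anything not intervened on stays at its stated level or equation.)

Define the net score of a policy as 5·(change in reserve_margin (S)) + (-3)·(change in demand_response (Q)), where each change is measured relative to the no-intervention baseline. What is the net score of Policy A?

Baseline:
  D = 58
  T = 155
  R = 63
  Q = 249 + 5·58 − 5·155 − 63 = -299
  U = 150 − 2·58 − 3·155 + 5·(-299) = -1926
  S = -59 + 6·63 − (-299) + 2·(-1926) = -3234
Policy A (T + 6):
  D = 58
  T = 155 + 6 = 161
  R = 63
  Q = 249 + 5·58 − 5·161 − 63 = -329
  U = 150 − 2·58 − 3·161 + 5·(-329) = -2094
  S = -59 + 6·63 − (-329) + 2·(-2094) = -3540
ΔS = -3540 − (-3234) = -306; ΔQ = -329 − (-299) = -30
Score = 5·(-306) + (-3)·(-30) = -1440

-1440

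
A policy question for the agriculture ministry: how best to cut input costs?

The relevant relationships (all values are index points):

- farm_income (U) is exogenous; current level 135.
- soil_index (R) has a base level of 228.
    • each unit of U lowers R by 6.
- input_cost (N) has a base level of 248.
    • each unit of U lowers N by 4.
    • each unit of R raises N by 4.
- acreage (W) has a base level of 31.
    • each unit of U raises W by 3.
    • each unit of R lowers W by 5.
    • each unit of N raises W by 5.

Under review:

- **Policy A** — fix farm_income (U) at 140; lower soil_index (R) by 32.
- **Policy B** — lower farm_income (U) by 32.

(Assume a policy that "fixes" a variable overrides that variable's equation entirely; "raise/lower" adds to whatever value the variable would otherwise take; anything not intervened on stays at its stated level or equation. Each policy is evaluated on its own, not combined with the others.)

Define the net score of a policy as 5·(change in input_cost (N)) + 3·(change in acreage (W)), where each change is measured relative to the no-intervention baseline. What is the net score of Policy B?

14752

Baseline:
  U = 135
  R = 228 − 6·135 = -582
  N = 248 − 4·135 + 4·(-582) = -2620
  W = 31 + 3·135 − 5·(-582) + 5·(-2620) = -9754
Policy B (U − 32):
  U = 135 − 32 = 103
  R = 228 − 6·103 = -390
  N = 248 − 4·103 + 4·(-390) = -1724
  W = 31 + 3·103 − 5·(-390) + 5·(-1724) = -6330
ΔN = -1724 − (-2620) = 896; ΔW = -6330 − (-9754) = 3424
Score = 5·896 + 3·3424 = 14752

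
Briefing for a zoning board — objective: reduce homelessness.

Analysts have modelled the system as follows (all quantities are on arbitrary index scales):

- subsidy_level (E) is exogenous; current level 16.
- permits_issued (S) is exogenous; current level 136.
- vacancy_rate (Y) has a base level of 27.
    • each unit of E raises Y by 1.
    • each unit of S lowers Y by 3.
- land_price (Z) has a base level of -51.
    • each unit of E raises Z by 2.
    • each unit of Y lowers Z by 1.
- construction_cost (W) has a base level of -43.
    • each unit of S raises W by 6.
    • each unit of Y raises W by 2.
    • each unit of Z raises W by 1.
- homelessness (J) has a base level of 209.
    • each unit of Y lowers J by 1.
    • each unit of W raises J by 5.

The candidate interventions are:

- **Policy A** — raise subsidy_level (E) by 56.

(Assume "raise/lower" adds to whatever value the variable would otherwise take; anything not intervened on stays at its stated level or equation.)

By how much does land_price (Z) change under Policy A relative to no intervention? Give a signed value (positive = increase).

56

Baseline:
  E = 16
  S = 136
  Y = 27 + 16 − 3·136 = -365
  Z = -51 + 2·16 − (-365) = 346
Policy A (E + 56):
  E = 16 + 56 = 72
  S = 136
  Y = 27 + 72 − 3·136 = -309
  Z = -51 + 2·72 − (-309) = 402
Change in Z: 402 − 346 = 56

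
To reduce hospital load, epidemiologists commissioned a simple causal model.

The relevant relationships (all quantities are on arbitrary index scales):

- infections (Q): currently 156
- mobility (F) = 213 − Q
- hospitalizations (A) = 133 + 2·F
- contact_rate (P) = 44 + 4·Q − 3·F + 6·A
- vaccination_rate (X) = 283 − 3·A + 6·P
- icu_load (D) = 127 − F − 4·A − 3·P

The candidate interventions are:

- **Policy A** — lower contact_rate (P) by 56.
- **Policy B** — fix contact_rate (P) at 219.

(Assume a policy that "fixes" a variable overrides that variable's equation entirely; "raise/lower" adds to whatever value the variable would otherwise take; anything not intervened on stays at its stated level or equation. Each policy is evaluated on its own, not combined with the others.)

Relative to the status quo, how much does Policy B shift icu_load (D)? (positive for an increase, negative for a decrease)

5280

Baseline:
  Q = 156
  F = 213 − 156 = 57
  A = 133 + 2·57 = 247
  P = 44 + 4·156 − 3·57 + 6·247 = 1979
  D = 127 − 57 − 4·247 − 3·1979 = -6855
Policy B (P := 219):
  Q = 156
  F = 213 − 156 = 57
  A = 133 + 2·57 = 247
  P = 219
  D = 127 − 57 − 4·247 − 3·219 = -1575
Change in D: -1575 − (-6855) = 5280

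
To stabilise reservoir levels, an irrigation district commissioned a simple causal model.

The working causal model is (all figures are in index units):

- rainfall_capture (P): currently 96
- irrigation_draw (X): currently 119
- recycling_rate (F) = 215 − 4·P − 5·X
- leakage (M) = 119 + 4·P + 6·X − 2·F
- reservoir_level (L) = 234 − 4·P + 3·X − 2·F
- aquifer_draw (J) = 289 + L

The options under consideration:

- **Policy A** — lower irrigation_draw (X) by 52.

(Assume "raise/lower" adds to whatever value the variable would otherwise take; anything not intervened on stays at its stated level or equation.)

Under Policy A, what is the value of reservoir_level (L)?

Policy A (X − 52):
  P = 96
  X = 119 − 52 = 67
  F = 215 − 4·96 − 5·67 = -504
  L = 234 − 4·96 + 3·67 − 2·(-504) = 1059

1059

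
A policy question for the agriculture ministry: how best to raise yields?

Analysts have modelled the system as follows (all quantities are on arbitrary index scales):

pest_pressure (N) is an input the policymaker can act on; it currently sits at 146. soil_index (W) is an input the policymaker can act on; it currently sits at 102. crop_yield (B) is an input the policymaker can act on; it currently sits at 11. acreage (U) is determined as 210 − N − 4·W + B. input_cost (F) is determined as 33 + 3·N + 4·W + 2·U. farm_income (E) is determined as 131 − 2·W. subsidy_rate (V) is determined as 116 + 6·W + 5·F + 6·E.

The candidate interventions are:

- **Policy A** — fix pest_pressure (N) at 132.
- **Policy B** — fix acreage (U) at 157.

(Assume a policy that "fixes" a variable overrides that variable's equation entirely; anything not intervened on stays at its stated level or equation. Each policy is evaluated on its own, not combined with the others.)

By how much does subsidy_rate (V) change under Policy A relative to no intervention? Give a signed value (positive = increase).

-70

Baseline:
  N = 146
  W = 102
  B = 11
  U = 210 − 146 − 4·102 + 11 = -333
  F = 33 + 3·146 + 4·102 + 2·(-333) = 213
  E = 131 − 2·102 = -73
  V = 116 + 6·102 + 5·213 + 6·(-73) = 1355
Policy A (N := 132):
  N = 132
  W = 102
  B = 11
  U = 210 − 132 − 4·102 + 11 = -319
  F = 33 + 3·132 + 4·102 + 2·(-319) = 199
  E = 131 − 2·102 = -73
  V = 116 + 6·102 + 5·199 + 6·(-73) = 1285
Change in V: 1285 − 1355 = -70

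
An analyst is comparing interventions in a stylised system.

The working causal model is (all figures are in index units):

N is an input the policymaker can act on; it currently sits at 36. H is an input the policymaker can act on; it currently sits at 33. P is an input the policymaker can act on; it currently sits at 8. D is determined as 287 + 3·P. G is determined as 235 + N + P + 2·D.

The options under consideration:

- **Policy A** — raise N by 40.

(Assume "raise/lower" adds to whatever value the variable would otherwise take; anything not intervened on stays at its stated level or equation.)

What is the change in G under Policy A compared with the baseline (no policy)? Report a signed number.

Baseline:
  N = 36
  P = 8
  D = 287 + 3·8 = 311
  G = 235 + 36 + 8 + 2·311 = 901
Policy A (N + 40):
  N = 36 + 40 = 76
  P = 8
  D = 287 + 3·8 = 311
  G = 235 + 76 + 8 + 2·311 = 941
Change in G: 941 − 901 = 40

40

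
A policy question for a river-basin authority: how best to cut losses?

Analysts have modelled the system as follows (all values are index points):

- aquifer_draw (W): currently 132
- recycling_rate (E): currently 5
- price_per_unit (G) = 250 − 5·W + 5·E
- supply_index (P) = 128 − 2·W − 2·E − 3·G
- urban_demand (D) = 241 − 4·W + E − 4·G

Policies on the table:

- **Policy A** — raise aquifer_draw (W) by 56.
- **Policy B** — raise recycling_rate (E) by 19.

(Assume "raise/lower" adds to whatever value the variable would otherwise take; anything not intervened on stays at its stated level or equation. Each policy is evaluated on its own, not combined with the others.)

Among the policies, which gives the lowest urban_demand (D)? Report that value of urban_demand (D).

Policy A (W + 56):
  W = 132 + 56 = 188
  E = 5
  G = 250 − 5·188 + 5·5 = -665
  D = 241 − 4·188 + 5 − 4·(-665) = 2154
Policy B (E + 19):
  W = 132
  E = 5 + 19 = 24
  G = 250 − 5·132 + 5·24 = -290
  D = 241 − 4·132 + 24 − 4·(-290) = 897
Comparing — Policy A: D=2154, Policy B: D=897. Lowest is 897 (Policy B).

897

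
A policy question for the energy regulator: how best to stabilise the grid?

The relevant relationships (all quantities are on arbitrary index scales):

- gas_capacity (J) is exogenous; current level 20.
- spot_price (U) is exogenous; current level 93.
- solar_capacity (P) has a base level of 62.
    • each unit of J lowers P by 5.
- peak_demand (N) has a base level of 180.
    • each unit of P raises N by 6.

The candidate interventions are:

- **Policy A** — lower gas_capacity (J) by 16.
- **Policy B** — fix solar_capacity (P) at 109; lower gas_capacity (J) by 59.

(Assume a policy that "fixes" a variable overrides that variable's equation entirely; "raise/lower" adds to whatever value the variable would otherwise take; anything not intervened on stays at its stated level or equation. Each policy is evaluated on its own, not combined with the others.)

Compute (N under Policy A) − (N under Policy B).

Policy A (J − 16):
  J = 20 − 16 = 4
  P = 62 − 5·4 = 42
  N = 180 + 6·42 = 432
Policy B (P := 109, J − 59):
  J = 20 − 59 = -39
  P = 109
  N = 180 + 6·109 = 834
N: 432 − 834 = -402

-402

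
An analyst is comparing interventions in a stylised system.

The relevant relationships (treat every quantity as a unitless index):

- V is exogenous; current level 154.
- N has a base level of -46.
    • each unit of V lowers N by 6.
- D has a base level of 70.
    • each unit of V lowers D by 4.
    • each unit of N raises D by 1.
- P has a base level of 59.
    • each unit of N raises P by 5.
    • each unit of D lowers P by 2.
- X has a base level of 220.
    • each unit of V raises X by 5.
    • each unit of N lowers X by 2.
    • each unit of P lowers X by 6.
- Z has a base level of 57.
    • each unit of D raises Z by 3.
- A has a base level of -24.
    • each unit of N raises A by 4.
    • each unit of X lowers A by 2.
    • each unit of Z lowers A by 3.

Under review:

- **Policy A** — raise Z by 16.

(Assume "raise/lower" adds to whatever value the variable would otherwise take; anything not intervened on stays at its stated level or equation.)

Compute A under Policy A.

-17447

Policy A (Z + 16):
  V = 154
  N = -46 − 6·154 = -970
  D = 70 − 4·154 + (-970) = -1516
  P = 59 + 5·(-970) − 2·(-1516) = -1759
  X = 220 + 5·154 − 2·(-970) − 6·(-1759) = 13484
  Z = 57 + 3·(-1516) (+16 from intervention) = -4475
  A = -24 + 4·(-970) − 2·13484 − 3·(-4475) = -17447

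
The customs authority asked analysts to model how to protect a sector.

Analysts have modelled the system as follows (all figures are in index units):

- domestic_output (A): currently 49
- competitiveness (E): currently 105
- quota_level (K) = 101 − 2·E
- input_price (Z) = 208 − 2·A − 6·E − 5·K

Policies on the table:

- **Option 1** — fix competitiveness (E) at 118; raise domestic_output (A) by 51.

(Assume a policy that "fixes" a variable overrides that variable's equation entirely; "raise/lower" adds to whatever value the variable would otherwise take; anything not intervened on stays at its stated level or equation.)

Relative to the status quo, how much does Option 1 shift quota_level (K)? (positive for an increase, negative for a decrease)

Baseline:
  E = 105
  K = 101 − 2·105 = -109
Option 1 (E := 118, A + 51):
  E = 118
  K = 101 − 2·118 = -135
Change in K: -135 − (-109) = -26

-26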